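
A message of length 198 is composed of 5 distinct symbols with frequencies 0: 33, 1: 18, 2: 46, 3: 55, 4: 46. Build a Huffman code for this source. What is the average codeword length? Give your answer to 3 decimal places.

Probabilities are the counts divided by 198.
Repeatedly combine the two least-probable nodes; the expected code length is the sum of the merged weights.
merge 1/11 + 1/6 → 17/66
merge 23/99 + 23/99 → 46/99
merge 17/66 + 5/18 → 53/99
merge 46/99 + 53/99 → 1
L = 17/66 + 46/99 + 53/99 + 1 = 149/66 ≈ 2.258 bits/symbol.

2.258 bits/symbol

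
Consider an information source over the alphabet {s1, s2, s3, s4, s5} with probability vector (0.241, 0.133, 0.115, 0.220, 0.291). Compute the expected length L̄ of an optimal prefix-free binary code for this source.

2.248 bits/symbol

Repeatedly combine the two least-probable nodes; the expected code length is the sum of the merged weights.
merge 23/200 + 133/1000 → 31/125
merge 11/50 + 241/1000 → 461/1000
merge 31/125 + 291/1000 → 539/1000
merge 461/1000 + 539/1000 → 1
L = 31/125 + 461/1000 + 539/1000 + 1 = 281/125 = 2.248 bits/symbol.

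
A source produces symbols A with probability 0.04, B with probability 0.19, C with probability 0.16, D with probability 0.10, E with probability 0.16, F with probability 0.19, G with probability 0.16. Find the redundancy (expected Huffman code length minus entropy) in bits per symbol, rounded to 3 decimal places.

0.063 bits

Entropy H = −Σ p log₂ p ≈ 2.6975 bits.
Huffman merges: 1/25+1/10→7/50; 7/50+4/25→3/10; 4/25+4/25→8/25; 19/100+19/100→19/50; 3/10+8/25→31/50; 19/50+31/50→1. L = 69/25 ≈ 2.7600.
L − H = 2.7600 − 2.6975 = 0.063 bits.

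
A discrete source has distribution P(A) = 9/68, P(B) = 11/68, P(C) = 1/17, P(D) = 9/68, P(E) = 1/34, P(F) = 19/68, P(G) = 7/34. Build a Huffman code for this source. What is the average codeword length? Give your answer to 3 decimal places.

2.603 bits/symbol

Repeatedly combine the two least-probable nodes; the expected code length is the sum of the merged weights.
merge 1/34 + 1/17 → 3/34
merge 3/34 + 9/68 → 15/68
merge 9/68 + 11/68 → 5/17
merge 7/34 + 15/68 → 29/68
merge 19/68 + 5/17 → 39/68
merge 29/68 + 39/68 → 1
L = 3/34 + 15/68 + 5/17 + 29/68 + 39/68 + 1 = 177/68 ≈ 2.603 bits/symbol.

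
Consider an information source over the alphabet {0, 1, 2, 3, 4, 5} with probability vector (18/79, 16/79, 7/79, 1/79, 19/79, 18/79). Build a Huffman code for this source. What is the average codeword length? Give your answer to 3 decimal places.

Repeatedly combine the two least-probable nodes; the expected code length is the sum of the merged weights.
merge 1/79 + 7/79 → 8/79
merge 8/79 + 16/79 → 24/79
merge 18/79 + 18/79 → 36/79
merge 19/79 + 24/79 → 43/79
merge 36/79 + 43/79 → 1
L = 8/79 + 24/79 + 36/79 + 43/79 + 1 = 190/79 ≈ 2.405 bits/symbol.

2.405 bits/symbol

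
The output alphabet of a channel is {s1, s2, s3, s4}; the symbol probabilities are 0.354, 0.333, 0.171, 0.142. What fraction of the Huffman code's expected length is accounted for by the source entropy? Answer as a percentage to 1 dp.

Entropy H = −Σ p log₂ p ≈ 1.8942 bits.
Huffman merges: 71/500+171/1000→313/1000; 313/1000+333/1000→323/500; 177/500+323/500→1. L = 1959/1000 ≈ 1.9590.
Efficiency = H/L = 1.8942/1.9590 = 96.7%.

96.7%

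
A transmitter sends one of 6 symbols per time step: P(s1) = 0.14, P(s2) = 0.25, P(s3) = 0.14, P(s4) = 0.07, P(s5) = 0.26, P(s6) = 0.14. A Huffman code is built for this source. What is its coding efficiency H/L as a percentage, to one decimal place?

Entropy H = −Σ p log₂ p ≈ 2.4652 bits.
Huffman merges: 7/100+7/50→21/100; 7/50+7/50→7/25; 21/100+1/4→23/50; 13/50+7/25→27/50; 23/50+27/50→1. L = 249/100 ≈ 2.4900.
Efficiency = H/L = 2.4652/2.4900 = 99.0%.

99.0%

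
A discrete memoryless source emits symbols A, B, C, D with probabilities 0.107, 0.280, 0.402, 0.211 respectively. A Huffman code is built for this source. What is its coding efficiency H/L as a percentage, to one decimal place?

97.1%

Entropy H = −Σ p log₂ p ≈ 1.8614 bits.
Huffman merges: 107/1000+211/1000→159/500; 7/25+159/500→299/500; 201/500+299/500→1. L = 479/250 ≈ 1.9160.
Efficiency = H/L = 1.8614/1.9160 = 97.1%.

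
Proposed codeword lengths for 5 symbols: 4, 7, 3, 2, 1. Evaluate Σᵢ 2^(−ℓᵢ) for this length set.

With common denominator 2^7 = 128: Σ 2^(−ℓᵢ) = 8/128 + 1/128 + 16/128 + 32/128 + 64/128 = 121/128 = 0.9453125.

0.9453125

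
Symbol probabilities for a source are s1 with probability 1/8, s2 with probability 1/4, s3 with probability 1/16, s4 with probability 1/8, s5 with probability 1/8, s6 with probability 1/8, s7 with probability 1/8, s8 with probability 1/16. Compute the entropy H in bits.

Each probability is a power of 1/2, so log₂(1/p) is an integer.
H = Σ p·log₂(1/p) = 1/8·3 + 1/4·2 + 1/16·4 + 1/8·3 + 1/8·3 + 1/8·3 + 1/8·3 + 1/16·4 = 2.875 bits.

2.875 bits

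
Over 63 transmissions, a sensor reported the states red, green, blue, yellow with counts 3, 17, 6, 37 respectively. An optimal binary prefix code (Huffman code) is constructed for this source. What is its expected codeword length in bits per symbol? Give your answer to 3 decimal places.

Probabilities are the counts divided by 63.
Repeatedly combine the two least-probable nodes; the expected code length is the sum of the merged weights.
merge 1/21 + 2/21 → 1/7
merge 1/7 + 17/63 → 26/63
merge 26/63 + 37/63 → 1
L = 1/7 + 26/63 + 1 = 14/9 ≈ 1.556 bits/symbol.

1.556 bits/symbol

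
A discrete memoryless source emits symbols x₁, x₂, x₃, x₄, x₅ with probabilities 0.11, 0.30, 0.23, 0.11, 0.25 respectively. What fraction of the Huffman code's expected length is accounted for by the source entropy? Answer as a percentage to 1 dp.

99.5%

Entropy H = −Σ p log₂ p ≈ 2.2093 bits.
Huffman merges: 11/100+11/100→11/50; 11/50+23/100→9/20; 1/4+3/10→11/20; 9/20+11/20→1. L = 111/50 ≈ 2.2200.
Efficiency = H/L = 2.2093/2.2200 = 99.5%.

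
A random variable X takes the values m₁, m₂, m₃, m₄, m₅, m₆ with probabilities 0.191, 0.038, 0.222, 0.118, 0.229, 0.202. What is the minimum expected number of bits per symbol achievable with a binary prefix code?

2.503 bits/symbol

Repeatedly combine the two least-probable nodes; the expected code length is the sum of the merged weights.
merge 19/500 + 59/500 → 39/250
merge 39/250 + 191/1000 → 347/1000
merge 101/500 + 111/500 → 53/125
merge 229/1000 + 347/1000 → 72/125
merge 53/125 + 72/125 → 1
L = 39/250 + 347/1000 + 53/125 + 72/125 + 1 = 2503/1000 = 2.503 bits/symbol.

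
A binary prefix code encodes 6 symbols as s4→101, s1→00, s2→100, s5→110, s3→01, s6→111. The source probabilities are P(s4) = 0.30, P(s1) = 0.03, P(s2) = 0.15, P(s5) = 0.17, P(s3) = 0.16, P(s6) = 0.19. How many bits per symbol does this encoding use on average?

2.81 bits/symbol

L̄ = Σ pᵢ·ℓᵢ = 0.30·3 + 0.03·2 + 0.15·3 + 0.17·3 + 0.16·2 + 0.19·3 = 2.81 bits/symbol.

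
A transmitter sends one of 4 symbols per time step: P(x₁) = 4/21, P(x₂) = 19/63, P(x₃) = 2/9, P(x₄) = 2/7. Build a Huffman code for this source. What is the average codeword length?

Repeatedly combine the two least-probable nodes; the expected code length is the sum of the merged weights.
merge 4/21 + 2/9 → 26/63
merge 2/7 + 19/63 → 37/63
merge 26/63 + 37/63 → 1
L = 26/63 + 37/63 + 1 = 2 bits/symbol.

2 bits/symbol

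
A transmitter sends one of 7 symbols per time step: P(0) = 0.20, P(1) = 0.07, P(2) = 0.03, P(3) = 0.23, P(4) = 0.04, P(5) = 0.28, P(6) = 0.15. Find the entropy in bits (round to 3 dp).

H = −Σ pᵢ log₂ pᵢ.
−0.20·log₂(0.20) = 0.4644
−0.07·log₂(0.07) = 0.2686
−0.03·log₂(0.03) = 0.1518
−0.23·log₂(0.23) = 0.4877
−0.04·log₂(0.04) = 0.1858
−0.28·log₂(0.28) = 0.5142
−0.15·log₂(0.15) = 0.4105
Sum ≈ 2.4829 → 2.483 bits.

2.483 bits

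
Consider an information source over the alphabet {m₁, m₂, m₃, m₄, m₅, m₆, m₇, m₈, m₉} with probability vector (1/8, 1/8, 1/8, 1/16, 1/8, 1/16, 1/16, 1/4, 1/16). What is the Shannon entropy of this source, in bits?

3 bits

Each probability is a power of 1/2, so log₂(1/p) is an integer.
H = Σ p·log₂(1/p) = 1/8·3 + 1/8·3 + 1/8·3 + 1/16·4 + 1/8·3 + 1/16·4 + 1/16·4 + 1/4·2 + 1/16·4 = 3 bits.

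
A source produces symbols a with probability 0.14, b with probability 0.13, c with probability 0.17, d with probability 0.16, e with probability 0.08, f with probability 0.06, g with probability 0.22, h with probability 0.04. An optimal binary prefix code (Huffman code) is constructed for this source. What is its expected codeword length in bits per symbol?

Repeatedly combine the two least-probable nodes; the expected code length is the sum of the merged weights.
merge 1/25 + 3/50 → 1/10
merge 2/25 + 1/10 → 9/50
merge 13/100 + 7/50 → 27/100
merge 4/25 + 17/100 → 33/100
merge 9/50 + 11/50 → 2/5
merge 27/100 + 33/100 → 3/5
merge 2/5 + 3/5 → 1
L = 1/10 + 9/50 + 27/100 + 33/100 + 2/5 + 3/5 + 1 = 72/25 = 2.88 bits/symbol.

2.88 bits/symbol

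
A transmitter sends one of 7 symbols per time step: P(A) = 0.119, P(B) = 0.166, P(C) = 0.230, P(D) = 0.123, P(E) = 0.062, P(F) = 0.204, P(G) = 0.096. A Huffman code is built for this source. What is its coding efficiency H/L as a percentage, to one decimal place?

Entropy H = −Σ p log₂ p ≈ 2.6962 bits.
Huffman merges: 31/500+12/125→79/500; 119/1000+123/1000→121/500; 79/500+83/500→81/250; 51/250+23/100→217/500; 121/500+81/250→283/500; 217/500+283/500→1. L = 681/250 ≈ 2.7240.
Efficiency = H/L = 2.6962/2.7240 = 99.0%.

99.0%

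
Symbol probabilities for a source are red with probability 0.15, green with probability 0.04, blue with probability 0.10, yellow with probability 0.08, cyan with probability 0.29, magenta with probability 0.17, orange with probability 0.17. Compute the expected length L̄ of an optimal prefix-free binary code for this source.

Repeatedly combine the two least-probable nodes; the expected code length is the sum of the merged weights.
merge 1/25 + 2/25 → 3/25
merge 1/10 + 3/25 → 11/50
merge 3/20 + 17/100 → 8/25
merge 17/100 + 11/50 → 39/100
merge 29/100 + 8/25 → 61/100
merge 39/100 + 61/100 → 1
L = 3/25 + 11/50 + 8/25 + 39/100 + 61/100 + 1 = 133/50 = 2.66 bits/symbol.

2.66 bits/symbol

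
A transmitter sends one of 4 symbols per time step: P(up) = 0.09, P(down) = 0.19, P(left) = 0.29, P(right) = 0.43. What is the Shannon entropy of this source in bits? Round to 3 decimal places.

1.809 bits

H = −Σ pᵢ log₂ pᵢ.
−0.09·log₂(0.09) = 0.3127
−0.19·log₂(0.19) = 0.4552
−0.29·log₂(0.29) = 0.5179
−0.43·log₂(0.43) = 0.5236
Sum ≈ 1.8093 → 1.809 bits.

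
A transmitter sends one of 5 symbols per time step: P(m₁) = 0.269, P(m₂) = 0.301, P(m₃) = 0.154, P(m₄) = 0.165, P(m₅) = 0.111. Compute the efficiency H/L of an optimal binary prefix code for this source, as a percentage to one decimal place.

Entropy H = −Σ p log₂ p ≈ 2.2275 bits.
Huffman merges: 111/1000+77/500→53/200; 33/200+53/200→43/100; 269/1000+301/1000→57/100; 43/100+57/100→1. L = 453/200 ≈ 2.2650.
Efficiency = H/L = 2.2275/2.2650 = 98.3%.

98.3%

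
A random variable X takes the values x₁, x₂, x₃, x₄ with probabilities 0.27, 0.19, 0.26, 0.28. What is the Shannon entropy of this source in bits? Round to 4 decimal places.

1.9848 bits

H = −Σ pᵢ log₂ pᵢ.
−0.27·log₂(0.27) = 0.5100
−0.19·log₂(0.19) = 0.4552
−0.26·log₂(0.26) = 0.5053
−0.28·log₂(0.28) = 0.5142
Sum ≈ 1.9848 → 1.9848 bits.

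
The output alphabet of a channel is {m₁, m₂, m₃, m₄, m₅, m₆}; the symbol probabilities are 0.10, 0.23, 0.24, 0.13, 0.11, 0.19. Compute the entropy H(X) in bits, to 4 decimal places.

H = −Σ pᵢ log₂ pᵢ.
−0.10·log₂(0.10) = 0.3322
−0.23·log₂(0.23) = 0.4877
−0.24·log₂(0.24) = 0.4941
−0.13·log₂(0.13) = 0.3826
−0.11·log₂(0.11) = 0.3503
−0.19·log₂(0.19) = 0.4552
Sum ≈ 2.5022 → 2.5022 bits.

2.5022 bits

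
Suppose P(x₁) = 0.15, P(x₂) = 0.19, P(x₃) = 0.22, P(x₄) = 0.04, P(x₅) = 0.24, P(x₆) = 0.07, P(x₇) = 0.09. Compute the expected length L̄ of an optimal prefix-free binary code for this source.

2.65 bits/symbol

Repeatedly combine the two least-probable nodes; the expected code length is the sum of the merged weights.
merge 1/25 + 7/100 → 11/100
merge 9/100 + 11/100 → 1/5
merge 3/20 + 19/100 → 17/50
merge 1/5 + 11/50 → 21/50
merge 6/25 + 17/50 → 29/50
merge 21/50 + 29/50 → 1
L = 11/100 + 1/5 + 17/50 + 21/50 + 29/50 + 1 = 53/20 = 2.65 bits/symbol.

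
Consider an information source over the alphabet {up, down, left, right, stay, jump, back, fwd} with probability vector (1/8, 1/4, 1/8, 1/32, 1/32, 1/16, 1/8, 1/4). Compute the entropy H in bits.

Each probability is a power of 1/2, so log₂(1/p) is an integer.
H = Σ p·log₂(1/p) = 1/8·3 + 1/4·2 + 1/8·3 + 1/32·5 + 1/32·5 + 1/16·4 + 1/8·3 + 1/4·2 = 2.6875 bits.

2.6875 bits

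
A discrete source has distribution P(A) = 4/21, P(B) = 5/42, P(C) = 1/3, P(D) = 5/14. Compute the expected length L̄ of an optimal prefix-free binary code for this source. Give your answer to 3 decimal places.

Repeatedly combine the two least-probable nodes; the expected code length is the sum of the merged weights.
merge 5/42 + 4/21 → 13/42
merge 13/42 + 1/3 → 9/14
merge 5/14 + 9/14 → 1
L = 13/42 + 9/14 + 1 = 41/21 ≈ 1.952 bits/symbol.

1.952 bits/symbol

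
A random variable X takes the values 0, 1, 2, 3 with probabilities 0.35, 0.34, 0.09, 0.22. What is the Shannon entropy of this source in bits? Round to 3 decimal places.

H = −Σ pᵢ log₂ pᵢ.
−0.35·log₂(0.35) = 0.5301
−0.34·log₂(0.34) = 0.5292
−0.09·log₂(0.09) = 0.3127
−0.22·log₂(0.22) = 0.4806
Sum ≈ 1.8525 → 1.853 bits.

1.853 bits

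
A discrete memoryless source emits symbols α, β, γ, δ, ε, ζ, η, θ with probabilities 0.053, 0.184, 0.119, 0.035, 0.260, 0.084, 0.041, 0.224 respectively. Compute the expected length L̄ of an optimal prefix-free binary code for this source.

2.721 bits/symbol

Repeatedly combine the two least-probable nodes; the expected code length is the sum of the merged weights.
merge 7/200 + 41/1000 → 19/250
merge 53/1000 + 19/250 → 129/1000
merge 21/250 + 119/1000 → 203/1000
merge 129/1000 + 23/125 → 313/1000
merge 203/1000 + 28/125 → 427/1000
merge 13/50 + 313/1000 → 573/1000
merge 427/1000 + 573/1000 → 1
L = 19/250 + 129/1000 + 203/1000 + 313/1000 + 427/1000 + 573/1000 + 1 = 2721/1000 = 2.721 bits/symbol.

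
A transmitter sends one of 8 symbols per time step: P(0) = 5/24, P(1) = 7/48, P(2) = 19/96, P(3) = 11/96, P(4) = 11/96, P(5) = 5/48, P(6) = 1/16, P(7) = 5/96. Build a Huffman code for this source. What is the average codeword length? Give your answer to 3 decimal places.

2.906 bits/symbol

Repeatedly combine the two least-probable nodes; the expected code length is the sum of the merged weights.
merge 5/96 + 1/16 → 11/96
merge 5/48 + 11/96 → 7/32
merge 11/96 + 11/96 → 11/48
merge 7/48 + 19/96 → 11/32
merge 5/24 + 7/32 → 41/96
merge 11/48 + 11/32 → 55/96
merge 41/96 + 55/96 → 1
L = 11/96 + 7/32 + 11/48 + 11/32 + 41/96 + 55/96 + 1 = 93/32 ≈ 2.906 bits/symbol.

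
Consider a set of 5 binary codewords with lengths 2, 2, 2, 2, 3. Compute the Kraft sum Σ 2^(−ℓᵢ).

With common denominator 2^3 = 8: Σ 2^(−ℓᵢ) = 2/8 + 2/8 + 2/8 + 2/8 + 1/8 = 9/8 = 1.125.

1.125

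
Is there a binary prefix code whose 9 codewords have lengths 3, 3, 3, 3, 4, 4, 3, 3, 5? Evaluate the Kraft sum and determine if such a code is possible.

With common denominator 2^5 = 32: Σ 2^(−ℓᵢ) = 4/32 + 4/32 + 4/32 + 4/32 + 2/32 + 2/32 + 4/32 + 4/32 + 1/32 = 29/32 = 0.90625.
Kraft's inequality requires Σ ≤ 1; here Σ = 0.90625 ≤ 1, so such a prefix code exists.

0.90625; yes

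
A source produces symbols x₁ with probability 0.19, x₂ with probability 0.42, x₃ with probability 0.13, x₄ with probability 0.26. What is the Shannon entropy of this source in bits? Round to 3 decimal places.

H = −Σ pᵢ log₂ pᵢ.
−0.19·log₂(0.19) = 0.4552
−0.42·log₂(0.42) = 0.5256
−0.13·log₂(0.13) = 0.3826
−0.26·log₂(0.26) = 0.5053
Sum ≈ 1.8688 → 1.869 bits.

1.869 bits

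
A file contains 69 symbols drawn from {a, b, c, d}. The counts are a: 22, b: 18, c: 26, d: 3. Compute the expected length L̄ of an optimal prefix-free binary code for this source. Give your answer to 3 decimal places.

1.928 bits/symbol

Probabilities are the counts divided by 69.
Repeatedly combine the two least-probable nodes; the expected code length is the sum of the merged weights.
merge 1/23 + 6/23 → 7/23
merge 7/23 + 22/69 → 43/69
merge 26/69 + 43/69 → 1
L = 7/23 + 43/69 + 1 = 133/69 ≈ 1.928 bits/symbol.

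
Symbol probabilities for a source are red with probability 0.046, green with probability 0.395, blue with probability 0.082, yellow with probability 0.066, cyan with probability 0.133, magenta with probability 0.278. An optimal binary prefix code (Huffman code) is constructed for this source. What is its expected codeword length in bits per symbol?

Repeatedly combine the two least-probable nodes; the expected code length is the sum of the merged weights.
merge 23/500 + 33/500 → 14/125
merge 41/500 + 14/125 → 97/500
merge 133/1000 + 97/500 → 327/1000
merge 139/500 + 327/1000 → 121/200
merge 79/200 + 121/200 → 1
L = 14/125 + 97/500 + 327/1000 + 121/200 + 1 = 1119/500 = 2.238 bits/symbol.

2.238 bits/symbol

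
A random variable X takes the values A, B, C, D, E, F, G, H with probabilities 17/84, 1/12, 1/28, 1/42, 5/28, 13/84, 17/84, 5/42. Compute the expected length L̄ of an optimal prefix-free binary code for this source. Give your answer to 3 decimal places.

2.798 bits/symbol

Repeatedly combine the two least-probable nodes; the expected code length is the sum of the merged weights.
merge 1/42 + 1/28 → 5/84
merge 5/84 + 1/12 → 1/7
merge 5/42 + 1/7 → 11/42
merge 13/84 + 5/28 → 1/3
merge 17/84 + 17/84 → 17/42
merge 11/42 + 1/3 → 25/42
merge 17/42 + 25/42 → 1
L = 5/84 + 1/7 + 11/42 + 1/3 + 17/42 + 25/42 + 1 = 235/84 ≈ 2.798 bits/symbol.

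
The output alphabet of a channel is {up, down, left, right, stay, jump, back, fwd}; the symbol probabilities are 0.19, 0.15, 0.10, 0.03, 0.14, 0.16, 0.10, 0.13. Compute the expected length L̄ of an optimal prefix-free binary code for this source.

2.94 bits/symbol

Repeatedly combine the two least-probable nodes; the expected code length is the sum of the merged weights.
merge 3/100 + 1/10 → 13/100
merge 1/10 + 13/100 → 23/100
merge 13/100 + 7/50 → 27/100
merge 3/20 + 4/25 → 31/100
merge 19/100 + 23/100 → 21/50
merge 27/100 + 31/100 → 29/50
merge 21/50 + 29/50 → 1
L = 13/100 + 23/100 + 27/100 + 31/100 + 21/50 + 29/50 + 1 = 147/50 = 2.94 bits/symbol.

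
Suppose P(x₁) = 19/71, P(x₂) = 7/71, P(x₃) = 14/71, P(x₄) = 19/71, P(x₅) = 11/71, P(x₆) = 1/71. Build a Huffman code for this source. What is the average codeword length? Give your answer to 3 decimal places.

2.380 bits/symbol

Repeatedly combine the two least-probable nodes; the expected code length is the sum of the merged weights.
merge 1/71 + 7/71 → 8/71
merge 8/71 + 11/71 → 19/71
merge 14/71 + 19/71 → 33/71
merge 19/71 + 19/71 → 38/71
merge 33/71 + 38/71 → 1
L = 8/71 + 19/71 + 33/71 + 38/71 + 1 = 169/71 ≈ 2.380 bits/symbol.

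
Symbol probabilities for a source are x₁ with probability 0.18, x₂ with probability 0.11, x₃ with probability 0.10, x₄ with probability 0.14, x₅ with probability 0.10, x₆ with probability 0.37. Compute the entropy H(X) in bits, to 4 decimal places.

2.3878 bits

H = −Σ pᵢ log₂ pᵢ.
−0.18·log₂(0.18) = 0.4453
−0.11·log₂(0.11) = 0.3503
−0.10·log₂(0.10) = 0.3322
−0.14·log₂(0.14) = 0.3971
−0.10·log₂(0.10) = 0.3322
−0.37·log₂(0.37) = 0.5307
Sum ≈ 2.3878 → 2.3878 bits.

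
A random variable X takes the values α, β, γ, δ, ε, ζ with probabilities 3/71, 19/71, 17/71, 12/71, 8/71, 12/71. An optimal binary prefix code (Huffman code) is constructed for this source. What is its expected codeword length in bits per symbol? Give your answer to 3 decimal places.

Repeatedly combine the two least-probable nodes; the expected code length is the sum of the merged weights.
merge 3/71 + 8/71 → 11/71
merge 11/71 + 12/71 → 23/71
merge 12/71 + 17/71 → 29/71
merge 19/71 + 23/71 → 42/71
merge 29/71 + 42/71 → 1
L = 11/71 + 23/71 + 29/71 + 42/71 + 1 = 176/71 ≈ 2.479 bits/symbol.

2.479 bits/symbol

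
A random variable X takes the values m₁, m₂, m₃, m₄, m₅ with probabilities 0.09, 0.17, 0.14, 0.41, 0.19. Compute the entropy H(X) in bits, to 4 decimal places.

2.1270 bits

H = −Σ pᵢ log₂ pᵢ.
−0.09·log₂(0.09) = 0.3127
−0.17·log₂(0.17) = 0.4346
−0.14·log₂(0.14) = 0.3971
−0.41·log₂(0.41) = 0.5274
−0.19·log₂(0.19) = 0.4552
Sum ≈ 2.1270 → 2.1270 bits.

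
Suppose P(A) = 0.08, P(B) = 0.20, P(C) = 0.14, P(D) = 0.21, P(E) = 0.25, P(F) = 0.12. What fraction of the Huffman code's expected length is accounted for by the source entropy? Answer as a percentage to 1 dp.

98.1%

Entropy H = −Σ p log₂ p ≈ 2.4929 bits.
Huffman merges: 2/25+3/25→1/5; 7/50+1/5→17/50; 1/5+21/100→41/100; 1/4+17/50→59/100; 41/100+59/100→1. L = 127/50 ≈ 2.5400.
Efficiency = H/L = 2.4929/2.5400 = 98.1%.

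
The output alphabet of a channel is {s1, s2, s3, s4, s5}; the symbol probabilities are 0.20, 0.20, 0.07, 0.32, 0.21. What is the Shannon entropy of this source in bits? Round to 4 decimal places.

H = −Σ pᵢ log₂ pᵢ.
−0.20·log₂(0.20) = 0.4644
−0.20·log₂(0.20) = 0.4644
−0.07·log₂(0.07) = 0.2686
−0.32·log₂(0.32) = 0.5260
−0.21·log₂(0.21) = 0.4728
Sum ≈ 2.1962 → 2.1962 bits.

2.1962 bits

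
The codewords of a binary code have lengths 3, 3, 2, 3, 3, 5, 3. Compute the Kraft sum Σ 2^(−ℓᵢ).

With common denominator 2^5 = 32: Σ 2^(−ℓᵢ) = 4/32 + 4/32 + 8/32 + 4/32 + 4/32 + 1/32 + 4/32 = 29/32 = 0.90625.

0.90625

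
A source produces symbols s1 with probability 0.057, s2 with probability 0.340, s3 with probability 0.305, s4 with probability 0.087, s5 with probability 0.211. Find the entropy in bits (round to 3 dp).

2.067 bits

H = −Σ pᵢ log₂ pᵢ.
−0.057·log₂(0.057) = 0.2356
−0.340·log₂(0.340) = 0.5292
−0.305·log₂(0.305) = 0.5225
−0.087·log₂(0.087) = 0.3065
−0.211·log₂(0.211) = 0.4736
Sum ≈ 2.0674 → 2.067 bits.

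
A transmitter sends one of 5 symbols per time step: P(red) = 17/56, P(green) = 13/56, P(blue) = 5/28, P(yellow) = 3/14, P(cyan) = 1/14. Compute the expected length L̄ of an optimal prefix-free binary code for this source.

2.25 bits/symbol

Repeatedly combine the two least-probable nodes; the expected code length is the sum of the merged weights.
merge 1/14 + 5/28 → 1/4
merge 3/14 + 13/56 → 25/56
merge 1/4 + 17/56 → 31/56
merge 25/56 + 31/56 → 1
L = 1/4 + 25/56 + 31/56 + 1 = 9/4 = 2.25 bits/symbol.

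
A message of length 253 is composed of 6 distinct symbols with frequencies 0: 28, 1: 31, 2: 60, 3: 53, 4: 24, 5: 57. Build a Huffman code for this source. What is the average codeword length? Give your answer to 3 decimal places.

Probabilities are the counts divided by 253.
Repeatedly combine the two least-probable nodes; the expected code length is the sum of the merged weights.
merge 24/253 + 28/253 → 52/253
merge 31/253 + 52/253 → 83/253
merge 53/253 + 57/253 → 10/23
merge 60/253 + 83/253 → 13/23
merge 10/23 + 13/23 → 1
L = 52/253 + 83/253 + 10/23 + 13/23 + 1 = 641/253 ≈ 2.534 bits/symbol.

2.534 bits/symbol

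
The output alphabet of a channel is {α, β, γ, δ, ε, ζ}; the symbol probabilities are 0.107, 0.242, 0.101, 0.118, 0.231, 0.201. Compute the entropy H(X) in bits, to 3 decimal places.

H = −Σ pᵢ log₂ pᵢ.
−0.107·log₂(0.107) = 0.3450
−0.242·log₂(0.242) = 0.4954
−0.101·log₂(0.101) = 0.3341
−0.118·log₂(0.118) = 0.3638
−0.231·log₂(0.231) = 0.4883
−0.201·log₂(0.201) = 0.4653
Sum ≈ 2.4918 → 2.492 bits.

2.492 bits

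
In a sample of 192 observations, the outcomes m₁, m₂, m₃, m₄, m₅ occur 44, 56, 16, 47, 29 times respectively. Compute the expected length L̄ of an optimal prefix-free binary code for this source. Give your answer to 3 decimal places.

Probabilities are the counts divided by 192.
Repeatedly combine the two least-probable nodes; the expected code length is the sum of the merged weights.
merge 1/12 + 29/192 → 15/64
merge 11/48 + 15/64 → 89/192
merge 47/192 + 7/24 → 103/192
merge 89/192 + 103/192 → 1
L = 15/64 + 89/192 + 103/192 + 1 = 143/64 ≈ 2.234 bits/symbol.

2.234 bits/symbol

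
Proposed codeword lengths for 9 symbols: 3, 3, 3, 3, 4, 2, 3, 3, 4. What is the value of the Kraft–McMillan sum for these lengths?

1.125

With common denominator 2^4 = 16: Σ 2^(−ℓᵢ) = 2/16 + 2/16 + 2/16 + 2/16 + 1/16 + 4/16 + 2/16 + 2/16 + 1/16 = 18/16 = 1.125.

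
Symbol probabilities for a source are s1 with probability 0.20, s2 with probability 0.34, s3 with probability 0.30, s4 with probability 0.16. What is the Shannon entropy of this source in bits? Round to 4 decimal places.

H = −Σ pᵢ log₂ pᵢ.
−0.20·log₂(0.20) = 0.4644
−0.34·log₂(0.34) = 0.5292
−0.30·log₂(0.30) = 0.5211
−0.16·log₂(0.16) = 0.4230
Sum ≈ 1.9377 → 1.9377 bits.

1.9377 bits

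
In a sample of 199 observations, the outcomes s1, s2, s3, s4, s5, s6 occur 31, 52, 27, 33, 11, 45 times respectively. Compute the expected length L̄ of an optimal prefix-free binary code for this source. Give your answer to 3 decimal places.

2.513 bits/symbol

Probabilities are the counts divided by 199.
Repeatedly combine the two least-probable nodes; the expected code length is the sum of the merged weights.
merge 11/199 + 27/199 → 38/199
merge 31/199 + 33/199 → 64/199
merge 38/199 + 45/199 → 83/199
merge 52/199 + 64/199 → 116/199
merge 83/199 + 116/199 → 1
L = 38/199 + 64/199 + 83/199 + 116/199 + 1 = 500/199 ≈ 2.513 bits/symbol.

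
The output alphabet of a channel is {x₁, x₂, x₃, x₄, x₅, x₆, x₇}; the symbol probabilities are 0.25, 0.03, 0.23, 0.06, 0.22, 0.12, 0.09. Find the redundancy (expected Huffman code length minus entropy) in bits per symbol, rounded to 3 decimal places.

Entropy H = −Σ p log₂ p ≈ 2.5433 bits.
Huffman merges: 3/100+3/50→9/100; 9/100+9/100→9/50; 3/25+9/50→3/10; 11/50+23/100→9/20; 1/4+3/10→11/20; 9/20+11/20→1. L = 257/100 ≈ 2.5700.
L − H = 2.5700 − 2.5433 = 0.027 bits.

0.027 bits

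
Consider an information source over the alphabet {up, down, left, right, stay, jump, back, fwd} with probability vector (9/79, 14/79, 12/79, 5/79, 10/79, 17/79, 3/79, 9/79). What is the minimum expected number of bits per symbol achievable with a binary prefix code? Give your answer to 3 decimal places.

Repeatedly combine the two least-probable nodes; the expected code length is the sum of the merged weights.
merge 3/79 + 5/79 → 8/79
merge 8/79 + 9/79 → 17/79
merge 9/79 + 10/79 → 19/79
merge 12/79 + 14/79 → 26/79
merge 17/79 + 17/79 → 34/79
merge 19/79 + 26/79 → 45/79
merge 34/79 + 45/79 → 1
L = 8/79 + 17/79 + 19/79 + 26/79 + 34/79 + 45/79 + 1 = 228/79 ≈ 2.886 bits/symbol.

2.886 bits/symbol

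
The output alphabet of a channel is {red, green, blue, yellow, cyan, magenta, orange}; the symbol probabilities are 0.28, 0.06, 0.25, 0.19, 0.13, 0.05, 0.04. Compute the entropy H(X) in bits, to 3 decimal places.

2.497 bits

H = −Σ pᵢ log₂ pᵢ.
−0.28·log₂(0.28) = 0.5142
−0.06·log₂(0.06) = 0.2435
−0.25·log₂(0.25) = 0.5000
−0.19·log₂(0.19) = 0.4552
−0.13·log₂(0.13) = 0.3826
−0.05·log₂(0.05) = 0.2161
−0.04·log₂(0.04) = 0.1858
Sum ≈ 2.4975 → 2.497 bits.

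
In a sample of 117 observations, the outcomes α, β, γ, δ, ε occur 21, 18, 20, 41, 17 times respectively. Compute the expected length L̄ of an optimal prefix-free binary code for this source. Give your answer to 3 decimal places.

2.299 bits/symbol

Probabilities are the counts divided by 117.
Repeatedly combine the two least-probable nodes; the expected code length is the sum of the merged weights.
merge 17/117 + 2/13 → 35/117
merge 20/117 + 7/39 → 41/117
merge 35/117 + 41/117 → 76/117
merge 41/117 + 76/117 → 1
L = 35/117 + 41/117 + 76/117 + 1 = 269/117 ≈ 2.299 bits/symbol.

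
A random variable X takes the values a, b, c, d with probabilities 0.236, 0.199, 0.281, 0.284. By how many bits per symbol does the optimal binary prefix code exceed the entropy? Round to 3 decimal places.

0.015 bits

Entropy H = −Σ p log₂ p ≈ 1.9855 bits.
Huffman merges: 199/1000+59/250→87/200; 281/1000+71/250→113/200; 87/200+113/200→1. L = 2 ≈ 2.0000.
L − H = 2.0000 − 1.9855 = 0.015 bits.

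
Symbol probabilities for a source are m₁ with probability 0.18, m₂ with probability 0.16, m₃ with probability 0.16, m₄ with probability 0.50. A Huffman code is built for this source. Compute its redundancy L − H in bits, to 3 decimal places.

Entropy H = −Σ p log₂ p ≈ 1.7913 bits.
Huffman merges: 4/25+4/25→8/25; 9/50+8/25→1/2; 1/2+1/2→1. L = 91/50 ≈ 1.8200.
L − H = 1.8200 − 1.7913 = 0.029 bits.

0.029 bits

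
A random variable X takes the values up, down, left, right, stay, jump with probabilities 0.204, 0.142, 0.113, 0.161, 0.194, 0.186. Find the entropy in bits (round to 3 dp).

H = −Σ pᵢ log₂ pᵢ.
−0.204·log₂(0.204) = 0.4678
−0.142·log₂(0.142) = 0.3999
−0.113·log₂(0.113) = 0.3555
−0.161·log₂(0.161) = 0.4242
−0.194·log₂(0.194) = 0.4590
−0.186·log₂(0.186) = 0.4514
Sum ≈ 2.5577 → 2.558 bits.

2.558 bits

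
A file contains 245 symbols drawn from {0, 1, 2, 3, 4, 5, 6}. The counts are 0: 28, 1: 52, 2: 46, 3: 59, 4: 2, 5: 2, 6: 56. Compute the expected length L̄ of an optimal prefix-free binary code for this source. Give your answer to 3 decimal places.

2.465 bits/symbol

Probabilities are the counts divided by 245.
Repeatedly combine the two least-probable nodes; the expected code length is the sum of the merged weights.
merge 2/245 + 2/245 → 4/245
merge 4/245 + 4/35 → 32/245
merge 32/245 + 46/245 → 78/245
merge 52/245 + 8/35 → 108/245
merge 59/245 + 78/245 → 137/245
merge 108/245 + 137/245 → 1
L = 4/245 + 32/245 + 78/245 + 108/245 + 137/245 + 1 = 604/245 ≈ 2.465 bits/symbol.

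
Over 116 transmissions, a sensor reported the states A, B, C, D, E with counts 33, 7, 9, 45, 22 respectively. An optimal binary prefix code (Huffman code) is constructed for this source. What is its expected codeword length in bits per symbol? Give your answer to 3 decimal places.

2.078 bits/symbol

Probabilities are the counts divided by 116.
Repeatedly combine the two least-probable nodes; the expected code length is the sum of the merged weights.
merge 7/116 + 9/116 → 4/29
merge 4/29 + 11/58 → 19/58
merge 33/116 + 19/58 → 71/116
merge 45/116 + 71/116 → 1
L = 4/29 + 19/58 + 71/116 + 1 = 241/116 ≈ 2.078 bits/symbol.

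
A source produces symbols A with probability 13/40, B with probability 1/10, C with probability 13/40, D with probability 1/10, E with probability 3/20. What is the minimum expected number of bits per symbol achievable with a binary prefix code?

Repeatedly combine the two least-probable nodes; the expected code length is the sum of the merged weights.
merge 1/10 + 1/10 → 1/5
merge 3/20 + 1/5 → 7/20
merge 13/40 + 13/40 → 13/20
merge 7/20 + 13/20 → 1
L = 1/5 + 7/20 + 13/20 + 1 = 11/5 = 2.2 bits/symbol.

2.2 bits/symbol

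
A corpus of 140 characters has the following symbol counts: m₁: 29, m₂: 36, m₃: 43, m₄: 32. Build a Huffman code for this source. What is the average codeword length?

Probabilities are the counts divided by 140.
Repeatedly combine the two least-probable nodes; the expected code length is the sum of the merged weights.
merge 29/140 + 8/35 → 61/140
merge 9/35 + 43/140 → 79/140
merge 61/140 + 79/140 → 1
L = 61/140 + 79/140 + 1 = 2 bits/symbol.

2 bits/symbol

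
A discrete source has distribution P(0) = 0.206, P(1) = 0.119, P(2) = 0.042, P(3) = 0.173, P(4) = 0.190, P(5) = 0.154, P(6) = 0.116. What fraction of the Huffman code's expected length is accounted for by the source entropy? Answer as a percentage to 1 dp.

Entropy H = −Σ p log₂ p ≈ 2.6963 bits.
Huffman merges: 21/500+29/250→79/500; 119/1000+77/500→273/1000; 79/500+173/1000→331/1000; 19/100+103/500→99/250; 273/1000+331/1000→151/250; 99/250+151/250→1. L = 1381/500 ≈ 2.7620.
Efficiency = H/L = 2.6963/2.7620 = 97.6%.

97.6%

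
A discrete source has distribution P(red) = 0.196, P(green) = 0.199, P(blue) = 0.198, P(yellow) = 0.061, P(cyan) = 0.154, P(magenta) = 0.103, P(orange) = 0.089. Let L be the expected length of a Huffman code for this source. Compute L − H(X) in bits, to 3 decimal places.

Entropy H = −Σ p log₂ p ≈ 2.6971 bits.
Huffman merges: 61/1000+89/1000→3/20; 103/1000+3/20→253/1000; 77/500+49/250→7/20; 99/500+199/1000→397/1000; 253/1000+7/20→603/1000; 397/1000+603/1000→1. L = 2753/1000 ≈ 2.7530.
L − H = 2.7530 − 2.6971 = 0.056 bits.

0.056 bits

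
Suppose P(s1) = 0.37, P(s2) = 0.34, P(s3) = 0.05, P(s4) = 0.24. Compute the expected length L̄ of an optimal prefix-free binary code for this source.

Repeatedly combine the two least-probable nodes; the expected code length is the sum of the merged weights.
merge 1/20 + 6/25 → 29/100
merge 29/100 + 17/50 → 63/100
merge 37/100 + 63/100 → 1
L = 29/100 + 63/100 + 1 = 48/25 = 1.92 bits/symbol.

1.92 bits/symbol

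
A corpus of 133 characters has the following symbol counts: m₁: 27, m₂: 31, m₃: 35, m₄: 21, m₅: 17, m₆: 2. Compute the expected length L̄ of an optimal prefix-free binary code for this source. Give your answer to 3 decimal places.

Probabilities are the counts divided by 133.
Repeatedly combine the two least-probable nodes; the expected code length is the sum of the merged weights.
merge 2/133 + 17/133 → 1/7
merge 1/7 + 3/19 → 40/133
merge 27/133 + 31/133 → 58/133
merge 5/19 + 40/133 → 75/133
merge 58/133 + 75/133 → 1
L = 1/7 + 40/133 + 58/133 + 75/133 + 1 = 325/133 ≈ 2.444 bits/symbol.

2.444 bits/symbol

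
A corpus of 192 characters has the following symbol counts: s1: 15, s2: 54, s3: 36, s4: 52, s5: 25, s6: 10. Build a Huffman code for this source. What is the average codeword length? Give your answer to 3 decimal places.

2.391 bits/symbol

Probabilities are the counts divided by 192.
Repeatedly combine the two least-probable nodes; the expected code length is the sum of the merged weights.
merge 5/96 + 5/64 → 25/192
merge 25/192 + 25/192 → 25/96
merge 3/16 + 25/96 → 43/96
merge 13/48 + 9/32 → 53/96
merge 43/96 + 53/96 → 1
L = 25/192 + 25/96 + 43/96 + 53/96 + 1 = 153/64 ≈ 2.391 bits/symbol.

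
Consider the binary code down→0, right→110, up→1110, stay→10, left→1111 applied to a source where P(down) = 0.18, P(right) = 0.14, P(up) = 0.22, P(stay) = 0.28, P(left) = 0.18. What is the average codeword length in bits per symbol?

L̄ = Σ pᵢ·ℓᵢ = 0.18·1 + 0.14·3 + 0.22·4 + 0.28·2 + 0.18·4 = 2.76 bits/symbol.

2.76 bits/symbol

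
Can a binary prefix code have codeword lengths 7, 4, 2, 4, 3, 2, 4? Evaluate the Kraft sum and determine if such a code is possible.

0.8203125; yes

With common denominator 2^7 = 128: Σ 2^(−ℓᵢ) = 1/128 + 8/128 + 32/128 + 8/128 + 16/128 + 32/128 + 8/128 = 105/128 = 0.8203125.
Kraft's inequality requires Σ ≤ 1; here Σ = 0.8203125 ≤ 1, so such a prefix code exists.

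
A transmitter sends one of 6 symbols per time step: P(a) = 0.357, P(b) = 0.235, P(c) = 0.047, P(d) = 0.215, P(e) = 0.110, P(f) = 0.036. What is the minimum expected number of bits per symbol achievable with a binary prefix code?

2.276 bits/symbol

Repeatedly combine the two least-probable nodes; the expected code length is the sum of the merged weights.
merge 9/250 + 47/1000 → 83/1000
merge 83/1000 + 11/100 → 193/1000
merge 193/1000 + 43/200 → 51/125
merge 47/200 + 357/1000 → 74/125
merge 51/125 + 74/125 → 1
L = 83/1000 + 193/1000 + 51/125 + 74/125 + 1 = 569/250 = 2.276 bits/symbol.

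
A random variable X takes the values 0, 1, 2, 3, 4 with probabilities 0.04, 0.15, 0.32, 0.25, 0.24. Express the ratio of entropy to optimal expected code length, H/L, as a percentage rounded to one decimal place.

Entropy H = −Σ p log₂ p ≈ 2.1165 bits.
Huffman merges: 1/25+3/20→19/100; 19/100+6/25→43/100; 1/4+8/25→57/100; 43/100+57/100→1. L = 219/100 ≈ 2.1900.
Efficiency = H/L = 2.1165/2.1900 = 96.6%.

96.6%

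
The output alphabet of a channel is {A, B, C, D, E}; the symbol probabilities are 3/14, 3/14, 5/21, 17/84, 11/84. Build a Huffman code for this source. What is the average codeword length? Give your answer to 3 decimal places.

Repeatedly combine the two least-probable nodes; the expected code length is the sum of the merged weights.
merge 11/84 + 17/84 → 1/3
merge 3/14 + 3/14 → 3/7
merge 5/21 + 1/3 → 4/7
merge 3/7 + 4/7 → 1
L = 1/3 + 3/7 + 4/7 + 1 = 7/3 ≈ 2.333 bits/symbol.

2.333 bits/symbol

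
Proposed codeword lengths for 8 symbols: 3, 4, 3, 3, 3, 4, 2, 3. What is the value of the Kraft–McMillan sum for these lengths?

With common denominator 2^4 = 16: Σ 2^(−ℓᵢ) = 2/16 + 1/16 + 2/16 + 2/16 + 2/16 + 1/16 + 4/16 + 2/16 = 16/16 = 1.

1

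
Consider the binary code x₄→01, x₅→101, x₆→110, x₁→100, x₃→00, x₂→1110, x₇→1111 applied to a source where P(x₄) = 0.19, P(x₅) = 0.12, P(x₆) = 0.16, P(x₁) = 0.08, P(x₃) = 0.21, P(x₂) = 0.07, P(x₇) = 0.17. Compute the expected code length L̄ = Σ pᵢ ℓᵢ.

L̄ = Σ pᵢ·ℓᵢ = 0.19·2 + 0.12·3 + 0.16·3 + 0.08·3 + 0.21·2 + 0.07·4 + 0.17·4 = 2.84 bits/symbol.

2.84 bits/symbol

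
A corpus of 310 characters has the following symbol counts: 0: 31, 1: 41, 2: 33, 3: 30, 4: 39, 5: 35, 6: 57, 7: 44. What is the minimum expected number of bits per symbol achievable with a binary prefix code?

3 bits/symbol

Probabilities are the counts divided by 310.
Repeatedly combine the two least-probable nodes; the expected code length is the sum of the merged weights.
merge 3/31 + 1/10 → 61/310
merge 33/310 + 7/62 → 34/155
merge 39/310 + 41/310 → 8/31
merge 22/155 + 57/310 → 101/310
merge 61/310 + 34/155 → 129/310
merge 8/31 + 101/310 → 181/310
merge 129/310 + 181/310 → 1
L = 61/310 + 34/155 + 8/31 + 101/310 + 129/310 + 181/310 + 1 = 3 bits/symbol.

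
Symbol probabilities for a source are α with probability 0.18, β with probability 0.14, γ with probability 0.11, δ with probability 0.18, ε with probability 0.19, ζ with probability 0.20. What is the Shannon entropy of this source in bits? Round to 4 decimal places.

2.5576 bits

H = −Σ pᵢ log₂ pᵢ.
−0.18·log₂(0.18) = 0.4453
−0.14·log₂(0.14) = 0.3971
−0.11·log₂(0.11) = 0.3503
−0.18·log₂(0.18) = 0.4453
−0.19·log₂(0.19) = 0.4552
−0.20·log₂(0.20) = 0.4644
Sum ≈ 2.5576 → 2.5576 bits.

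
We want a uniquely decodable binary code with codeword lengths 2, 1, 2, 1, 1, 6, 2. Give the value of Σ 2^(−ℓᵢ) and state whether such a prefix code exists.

2.265625; no

With common denominator 2^6 = 64: Σ 2^(−ℓᵢ) = 16/64 + 32/64 + 16/64 + 32/64 + 32/64 + 1/64 + 16/64 = 145/64 = 2.265625.
Kraft's inequality requires Σ ≤ 1; here Σ = 2.265625 > 1, so no such prefix code exists.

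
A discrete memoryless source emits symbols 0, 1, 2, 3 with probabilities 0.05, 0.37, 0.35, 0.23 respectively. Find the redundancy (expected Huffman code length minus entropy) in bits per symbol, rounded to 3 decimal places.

Entropy H = −Σ p log₂ p ≈ 1.7646 bits.
Huffman merges: 1/20+23/100→7/25; 7/25+7/20→63/100; 37/100+63/100→1. L = 191/100 ≈ 1.9100.
L − H = 1.9100 − 1.7646 = 0.145 bits.

0.145 bits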